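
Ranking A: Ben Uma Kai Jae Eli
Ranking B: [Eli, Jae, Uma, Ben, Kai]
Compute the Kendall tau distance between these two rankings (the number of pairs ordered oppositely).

There are 8 discordant pairs.

Assign each item its position (1..5) in the first ordering, then rewrite the second ordering as that position sequence:
positions: Ben→1, Uma→2, Kai→3, Jae→4, Eli→5
second ordering as positions: [5, 4, 2, 1, 3]
Discordant pairs = inversions in this position sequence.
5: 4, 2, 1, 3 → 4
4: 2, 1, 3 → 3
2: 1 → 1
1: 0
3: 0
Total: 4 + 3 + 1 + 0 + 0 = 8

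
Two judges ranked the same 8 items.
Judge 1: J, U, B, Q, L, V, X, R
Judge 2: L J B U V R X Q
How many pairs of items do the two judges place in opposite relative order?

Discordant pairs: 9

Assign each item its position (1..8) in the first ordering, then rewrite the second ordering as that position sequence:
positions: J→1, U→2, B→3, Q→4, L→5, V→6, X→7, R→8
second ordering as positions: [5, 1, 3, 2, 6, 8, 7, 4]
Discordant pairs = inversions in this position sequence.
5: 1, 3, 2, 4 → 4
1: 0
3: 2 → 1
2: 0
6: 4 → 1
8: 7, 4 → 2
7: 4 → 1
4: 0
Total: 4 + 0 + 1 + 0 + 1 + 2 + 1 + 0 = 9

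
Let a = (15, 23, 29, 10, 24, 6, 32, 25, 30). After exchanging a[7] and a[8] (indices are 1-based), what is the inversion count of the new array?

Positions 7 and 8 hold 32 and 25; after swapping, the array is [15, 23, 29, 10, 24, 6, 25, 32, 30].
Sweep left to right; for each value list the smaller values that follow it:
15 → 10, 6 → 2
23 → 10, 6 → 2
29 → 10, 24, 6, 25 → 4
10 → 6 → 1
24 → 6 → 1
6 → none → 0
25 → none → 0
32 → 30 → 1
30 → none → 0
Sum: 2 + 2 + 4 + 1 + 1 + 0 + 0 + 1 + 0 = 11

11 inversions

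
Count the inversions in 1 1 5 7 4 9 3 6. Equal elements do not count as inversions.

8

For each element, count later entries that are smaller:
1 → none → 0
1 → none → 0
5 → 4, 3 → 2
7 → 4, 3, 6 → 3
4 → 3 → 1
9 → 3, 6 → 2
3 → none → 0
6 → none → 0
Sum: 0 + 0 + 2 + 3 + 1 + 2 + 0 + 0 = 8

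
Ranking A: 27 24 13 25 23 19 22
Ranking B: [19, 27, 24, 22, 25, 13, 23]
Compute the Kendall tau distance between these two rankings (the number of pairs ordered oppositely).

9

Assign each item its position (1..7) in the first ordering, then rewrite the second ordering as that position sequence:
positions: 27→1, 24→2, 13→3, 25→4, 23→5, 19→6, 22→7
second ordering as positions: [6, 1, 2, 7, 4, 3, 5]
Discordant pairs = inversions in this position sequence.
6: 1, 2, 4, 3, 5 → 5
1: 0
2: 0
7: 4, 3, 5 → 3
4: 3 → 1
3: 0
5: 0
Total: 5 + 0 + 0 + 3 + 1 + 0 + 0 = 9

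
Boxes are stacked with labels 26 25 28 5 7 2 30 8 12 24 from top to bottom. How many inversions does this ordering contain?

Sweep left to right; for each value list the smaller values that follow it:
26 → 25, 5, 7, 2, 8, 12, 24 → 7
25 → 5, 7, 2, 8, 12, 24 → 6
28 → 5, 7, 2, 8, 12, 24 → 6
5 → 2 → 1
7 → 2 → 1
2 → none → 0
30 → 8, 12, 24 → 3
8 → none → 0
12 → none → 0
24 → none → 0
Sum: 7 + 6 + 6 + 1 + 1 + 0 + 3 + 0 + 0 + 0 = 24

24 inversions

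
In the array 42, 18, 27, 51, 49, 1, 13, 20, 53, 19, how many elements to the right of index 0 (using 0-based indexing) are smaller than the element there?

The element at index 0 is 42.
Elements after it: 18, 27, 51, 49, 1, 13, 20, 53, 19
Those smaller than 42: 18, 27, 1, 13, 20, 19

6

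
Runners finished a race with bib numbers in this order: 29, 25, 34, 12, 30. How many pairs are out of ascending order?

Inversion pairs (indices are 1-based):
(1,2): 29 > 25
(1,4): 29 > 12
(2,4): 25 > 12
(3,4): 34 > 12
(3,5): 34 > 30
That's 5 pairs.

There are 5 inversions.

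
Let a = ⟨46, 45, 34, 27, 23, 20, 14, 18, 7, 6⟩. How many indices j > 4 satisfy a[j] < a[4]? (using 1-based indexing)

6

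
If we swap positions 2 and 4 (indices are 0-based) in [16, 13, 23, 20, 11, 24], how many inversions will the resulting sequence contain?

3

Positions 2 and 4 hold 23 and 11; after swapping, the array is [16, 13, 11, 20, 23, 24].
Count, for each position, how many later elements it exceeds:
16 → 13, 11 → 2
13 → 11 → 1
11 → none → 0
20 → none → 0
23 → none → 0
24 → none → 0
Sum: 2 + 1 + 0 + 0 + 0 + 0 = 3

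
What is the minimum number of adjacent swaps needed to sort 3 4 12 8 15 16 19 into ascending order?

1

Minimum adjacent swaps = number of inversions (each swap of adjacent out-of-order elements removes one inversion and no swap can remove more).
Count inversions — for each element, later elements that are smaller:
3: none → 0
4: none → 0
12: 8 → 1
8: none → 0
15: none → 0
16: none → 0
19: none → 0
Total inversions: 0 + 0 + 1 + 0 + 0 + 0 + 0 = 1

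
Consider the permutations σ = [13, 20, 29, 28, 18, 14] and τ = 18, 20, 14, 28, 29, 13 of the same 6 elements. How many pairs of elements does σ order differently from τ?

11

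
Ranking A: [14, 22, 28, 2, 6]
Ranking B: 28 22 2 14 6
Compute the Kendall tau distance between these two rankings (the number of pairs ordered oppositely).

Assign each item its position (1..5) in the first ordering, then rewrite the second ordering as that position sequence:
positions: 14→1, 22→2, 28→3, 2→4, 6→5
second ordering as positions: [3, 2, 4, 1, 5]
Discordant pairs = inversions in this position sequence.
3: 2, 1 → 2
2: 1 → 1
4: 1 → 1
1: 0
5: 0
Total: 2 + 1 + 1 + 0 + 0 = 4

4 discordant pairs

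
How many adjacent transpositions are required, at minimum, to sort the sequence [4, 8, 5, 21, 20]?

2

Each adjacent swap fixes exactly one inversion, so the minimum swap count equals the number of inversions.
Count inversions — for each element, later elements that are smaller:
4: none → 0
8: 5 → 1
5: none → 0
21: 20 → 1
20: none → 0
Total inversions: 0 + 1 + 0 + 1 + 0 = 2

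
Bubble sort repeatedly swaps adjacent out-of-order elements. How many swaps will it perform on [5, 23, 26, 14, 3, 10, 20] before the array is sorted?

Each adjacent swap fixes exactly one inversion, so the minimum swap count equals the number of inversions.
Count inversions — for each element, later elements that are smaller:
5: 3 → 1
23: 14, 3, 10, 20 → 4
26: 14, 3, 10, 20 → 4
14: 3, 10 → 2
3: none → 0
10: none → 0
20: none → 0
Total inversions: 1 + 4 + 4 + 2 + 0 + 0 + 0 = 11

11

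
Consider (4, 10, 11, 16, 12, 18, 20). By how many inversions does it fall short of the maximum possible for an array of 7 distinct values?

20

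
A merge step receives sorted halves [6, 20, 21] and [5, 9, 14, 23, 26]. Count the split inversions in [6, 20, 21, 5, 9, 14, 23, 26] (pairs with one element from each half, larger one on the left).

Take each right-half value and tally the left-half values above it:
r = 5: 6, 20, 21 → 3
r = 9: 20, 21 → 2
r = 14: 20, 21 → 2
r = 23: none → 0
r = 26: none → 0
Cross-inversions: 3 + 2 + 2 + 0 + 0 = 7

7 cross-inversions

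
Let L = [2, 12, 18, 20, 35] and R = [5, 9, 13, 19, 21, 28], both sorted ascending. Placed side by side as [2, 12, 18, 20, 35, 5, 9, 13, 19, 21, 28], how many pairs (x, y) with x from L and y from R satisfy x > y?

For each element r of the right run, count left-run elements greater than r:
r = 5: 12, 18, 20, 35 → 4
r = 9: 12, 18, 20, 35 → 4
r = 13: 18, 20, 35 → 3
r = 19: 20, 35 → 2
r = 21: 35 → 1
r = 28: 35 → 1
Cross-inversions: 4 + 4 + 3 + 2 + 1 + 1 = 15

15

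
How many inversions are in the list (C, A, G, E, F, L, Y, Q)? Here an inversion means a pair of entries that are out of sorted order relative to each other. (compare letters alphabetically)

4 inversions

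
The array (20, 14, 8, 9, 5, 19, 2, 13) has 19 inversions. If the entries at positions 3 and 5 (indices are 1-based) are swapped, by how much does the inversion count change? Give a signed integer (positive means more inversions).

Positions 3 and 5 hold 8 and 5; after swapping, the array is [20, 14, 5, 9, 8, 19, 2, 13].
Element-by-element contributions:
20 → 14, 5, 9, 8, 19, 2, 13 → 7
14 → 5, 9, 8, 2, 13 → 5
5 → 2 → 1
9 → 8, 2 → 2
8 → 2 → 1
19 → 2, 13 → 2
2 → none → 0
13 → none → 0
Sum: 7 + 5 + 1 + 2 + 1 + 2 + 0 + 0 = 18
Change: 18 − 19 = -1

-1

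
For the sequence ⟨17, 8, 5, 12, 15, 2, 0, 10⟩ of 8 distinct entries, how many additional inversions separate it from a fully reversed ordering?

9 inversions short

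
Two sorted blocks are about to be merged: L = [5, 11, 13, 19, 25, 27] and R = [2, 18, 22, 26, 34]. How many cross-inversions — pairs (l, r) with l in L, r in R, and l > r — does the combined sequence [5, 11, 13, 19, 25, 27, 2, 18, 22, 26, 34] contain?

There are 12 cross-inversions.

Count, for every r in R, how many entries of L exceed r:
r = 2: 5, 11, 13, 19, 25, 27 → 6
r = 18: 19, 25, 27 → 3
r = 22: 25, 27 → 2
r = 26: 27 → 1
r = 34: none → 0
Cross-inversions: 6 + 3 + 2 + 1 + 0 = 12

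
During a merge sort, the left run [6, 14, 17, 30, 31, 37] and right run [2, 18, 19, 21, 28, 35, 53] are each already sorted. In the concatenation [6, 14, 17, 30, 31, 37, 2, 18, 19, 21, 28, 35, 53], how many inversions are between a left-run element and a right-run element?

19 split inversions

Count, for every r in R, how many entries of L exceed r:
r = 2: 6, 14, 17, 30, 31, 37 → 6
r = 18: 30, 31, 37 → 3
r = 19: 30, 31, 37 → 3
r = 21: 30, 31, 37 → 3
r = 28: 30, 31, 37 → 3
r = 35: 37 → 1
r = 53: none → 0
Cross-inversions: 6 + 3 + 3 + 3 + 3 + 1 + 0 = 19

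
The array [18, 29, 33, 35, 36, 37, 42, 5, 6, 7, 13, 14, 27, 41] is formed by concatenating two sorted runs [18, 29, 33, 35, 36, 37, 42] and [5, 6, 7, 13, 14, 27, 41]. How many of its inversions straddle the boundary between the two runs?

For each element r of the right run, count left-run elements greater than r:
r = 5: 18, 29, 33, 35, 36, 37, 42 → 7
r = 6: 18, 29, 33, 35, 36, 37, 42 → 7
r = 7: 18, 29, 33, 35, 36, 37, 42 → 7
r = 13: 18, 29, 33, 35, 36, 37, 42 → 7
r = 14: 18, 29, 33, 35, 36, 37, 42 → 7
r = 27: 29, 33, 35, 36, 37, 42 → 6
r = 41: 42 → 1
Cross-inversions: 7 + 7 + 7 + 7 + 7 + 6 + 1 = 42

42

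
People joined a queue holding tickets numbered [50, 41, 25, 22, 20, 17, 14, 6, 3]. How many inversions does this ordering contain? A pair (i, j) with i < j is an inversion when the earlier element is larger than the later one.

36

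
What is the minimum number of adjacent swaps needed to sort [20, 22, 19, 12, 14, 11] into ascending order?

Swaps: 13

Minimum adjacent swaps = number of inversions (each swap of adjacent out-of-order elements removes one inversion and no swap can remove more).
Count inversions — for each element, later elements that are smaller:
20: 19, 12, 14, 11 → 4
22: 19, 12, 14, 11 → 4
19: 12, 14, 11 → 3
12: 11 → 1
14: 11 → 1
11: none → 0
Total inversions: 4 + 4 + 3 + 1 + 1 + 0 = 13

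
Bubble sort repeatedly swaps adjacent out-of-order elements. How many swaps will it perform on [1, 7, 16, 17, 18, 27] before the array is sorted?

Adjacent swaps: 0

Each adjacent swap fixes exactly one inversion, so the minimum swap count equals the number of inversions.
Count inversions — for each element, later elements that are smaller:
1: none → 0
7: none → 0
16: none → 0
17: none → 0
18: none → 0
27: none → 0
Total inversions: 0 + 0 + 0 + 0 + 0 + 0 = 0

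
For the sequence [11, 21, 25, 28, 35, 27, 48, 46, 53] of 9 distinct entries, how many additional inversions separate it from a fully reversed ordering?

Maximum inversions for 9 distinct elements is C(9, 2) = 9·8/2 = 36.
Current inversions — for each element, count later smaller elements:
11: 0
21: 0
25: 0
28: 1
35: 1
27: 0
48: 1
46: 0
53: 0
Current total: 0 + 0 + 0 + 1 + 1 + 0 + 1 + 0 + 0 = 3
Shortfall: 36 − 3 = 33

33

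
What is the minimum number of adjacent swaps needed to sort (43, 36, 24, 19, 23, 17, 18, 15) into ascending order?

The minimum number of adjacent swaps to sort an array equals its inversion count, since every such swap removes exactly one inversion.
Count inversions — for each element, later elements that are smaller:
43: 36, 24, 19, 23, 17, 18, 15 → 7
36: 24, 19, 23, 17, 18, 15 → 6
24: 19, 23, 17, 18, 15 → 5
19: 17, 18, 15 → 3
23: 17, 18, 15 → 3
17: 15 → 1
18: 15 → 1
15: none → 0
Total inversions: 7 + 6 + 5 + 3 + 3 + 1 + 1 + 0 = 26

There are 26 swaps.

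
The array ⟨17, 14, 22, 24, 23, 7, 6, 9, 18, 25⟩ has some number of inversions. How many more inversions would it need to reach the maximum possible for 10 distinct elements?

24 inversions short

Maximum inversions for 10 distinct elements is C(10, 2) = 10·9/2 = 45.
Current inversions — for each element, count later smaller elements:
17: 4
14: 3
22: 4
24: 5
23: 4
7: 1
6: 0
9: 0
18: 0
25: 0
Current total: 4 + 3 + 4 + 5 + 4 + 1 + 0 + 0 + 0 + 0 = 21
Shortfall: 45 − 21 = 24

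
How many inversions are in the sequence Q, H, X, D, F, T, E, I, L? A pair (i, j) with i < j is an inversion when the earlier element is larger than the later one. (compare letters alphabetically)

19

Element-by-element contributions:
Q: 6
H: 3
X: 6
D: 0
F: 1
T: 3
E: 0
I: 0
L: 0
Sum: 6 + 3 + 6 + 0 + 1 + 3 + 0 + 0 + 0 = 19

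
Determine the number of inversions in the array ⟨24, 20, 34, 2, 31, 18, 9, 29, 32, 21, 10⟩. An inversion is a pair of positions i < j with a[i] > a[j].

30 out-of-order pairs

Count, for each position, how many later elements it exceeds:
24: 6
20: 4
34: 8
2: 0
31: 5
18: 2
9: 0
29: 2
32: 2
21: 1
10: 0
Sum: 6 + 4 + 8 + 0 + 5 + 2 + 0 + 2 + 2 + 1 + 0 = 30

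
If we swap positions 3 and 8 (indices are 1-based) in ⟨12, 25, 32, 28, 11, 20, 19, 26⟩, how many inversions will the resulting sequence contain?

Positions 3 and 8 hold 32 and 26; after swapping, the array is [12, 25, 26, 28, 11, 20, 19, 32].
Element-by-element contributions:
12: 1
25: 3
26: 3
28: 3
11: 0
20: 1
19: 0
32: 0
Sum: 1 + 3 + 3 + 3 + 0 + 1 + 0 + 0 = 11

11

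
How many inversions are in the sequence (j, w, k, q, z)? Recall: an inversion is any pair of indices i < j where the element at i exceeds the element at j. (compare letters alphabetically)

Out-of-order index pairs (0-indexed):
(1,2): w > k
(1,3): w > q
That's 2 pairs.

2 out-of-order pairs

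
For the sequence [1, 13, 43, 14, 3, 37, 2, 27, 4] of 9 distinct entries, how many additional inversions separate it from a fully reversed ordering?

19 inversions short

Maximum inversions for 9 distinct elements is C(9, 2) = 9·8/2 = 36.
Current inversions — for each element, count later smaller elements:
1: 0
13: 3
43: 6
14: 3
3: 1
37: 3
2: 0
27: 1
4: 0
Current total: 0 + 3 + 6 + 3 + 1 + 3 + 0 + 1 + 0 = 17
Shortfall: 36 − 17 = 19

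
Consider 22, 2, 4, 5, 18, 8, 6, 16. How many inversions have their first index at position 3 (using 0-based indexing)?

The element at index 3 is 5.
Elements after it: 18, 8, 6, 16
None of them are smaller than 5.

0 such elements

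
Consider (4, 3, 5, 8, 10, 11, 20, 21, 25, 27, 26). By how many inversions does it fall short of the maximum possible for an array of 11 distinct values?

53

Maximum inversions for 11 distinct elements is C(11, 2) = 11·10/2 = 55.
Current inversions — for each element, count later smaller elements:
4: 1
3: 0
5: 0
8: 0
10: 0
11: 0
20: 0
21: 0
25: 0
27: 1
26: 0
Current total: 1 + 0 + 0 + 0 + 0 + 0 + 0 + 0 + 0 + 1 + 0 = 2
Shortfall: 55 − 2 = 53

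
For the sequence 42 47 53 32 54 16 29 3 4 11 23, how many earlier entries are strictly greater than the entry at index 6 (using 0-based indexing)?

5

The element at index 6 is 29.
Elements before it: 42, 47, 53, 32, 54, 16
Those larger than 29: 42, 47, 53, 32, 54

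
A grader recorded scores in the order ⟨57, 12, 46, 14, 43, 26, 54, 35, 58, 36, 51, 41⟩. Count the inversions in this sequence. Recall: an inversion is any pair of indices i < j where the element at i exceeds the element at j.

28 inversions

Sweep left to right; for each value list the smaller values that follow it:
57: 10
12: 0
46: 6
14: 0
43: 4
26: 0
54: 4
35: 0
58: 3
36: 0
51: 1
41: 0
Sum: 10 + 0 + 6 + 0 + 4 + 0 + 4 + 0 + 3 + 0 + 1 + 0 = 28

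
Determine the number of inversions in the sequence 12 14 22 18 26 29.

1 inversion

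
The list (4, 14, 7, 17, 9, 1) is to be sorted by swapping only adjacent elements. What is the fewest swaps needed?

The minimum number of adjacent swaps to sort an array equals its inversion count, since every such swap removes exactly one inversion.
Count inversions — for each element, later elements that are smaller:
4: 1 → 1
14: 7, 9, 1 → 3
7: 1 → 1
17: 9, 1 → 2
9: 1 → 1
1: none → 0
Total inversions: 1 + 3 + 1 + 2 + 1 + 0 = 8

8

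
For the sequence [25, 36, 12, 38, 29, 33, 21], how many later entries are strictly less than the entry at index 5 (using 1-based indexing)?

1

The element at index 5 is 29.
Elements after it: 33, 21
Those smaller than 29: 21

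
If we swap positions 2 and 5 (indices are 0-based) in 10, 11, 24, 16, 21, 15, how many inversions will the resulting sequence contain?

Positions 2 and 5 hold 24 and 15; after swapping, the array is [10, 11, 15, 16, 21, 24].
Sweep left to right; for each value list the smaller values that follow it:
10 → none → 0
11 → none → 0
15 → none → 0
16 → none → 0
21 → none → 0
24 → none → 0
Sum: 0 + 0 + 0 + 0 + 0 + 0 = 0

0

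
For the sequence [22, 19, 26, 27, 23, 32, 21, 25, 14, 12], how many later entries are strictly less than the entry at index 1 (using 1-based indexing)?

The element at index 1 is 22.
Elements after it: 19, 26, 27, 23, 32, 21, 25, 14, 12
Those smaller than 22: 19, 21, 14, 12

4 such elements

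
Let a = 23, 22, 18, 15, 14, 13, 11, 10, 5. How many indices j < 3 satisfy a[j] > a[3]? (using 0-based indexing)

3

The element at index 3 is 15.
Elements before it: 23, 22, 18
Those larger than 15: 23, 22, 18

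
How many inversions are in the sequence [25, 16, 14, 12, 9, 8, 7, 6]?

For each element, count later entries that are smaller:
25 → 16, 14, 12, 9, 8, 7, 6 → 7
16 → 14, 12, 9, 8, 7, 6 → 6
14 → 12, 9, 8, 7, 6 → 5
12 → 9, 8, 7, 6 → 4
9 → 8, 7, 6 → 3
8 → 7, 6 → 2
7 → 6 → 1
6 → none → 0
Sum: 7 + 6 + 5 + 4 + 3 + 2 + 1 + 0 = 28

28 inversions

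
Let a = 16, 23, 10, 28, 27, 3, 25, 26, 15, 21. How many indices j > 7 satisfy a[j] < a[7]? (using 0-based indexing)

The element at index 7 is 26.
Elements after it: 15, 21
Those smaller than 26: 15, 21

2 such elements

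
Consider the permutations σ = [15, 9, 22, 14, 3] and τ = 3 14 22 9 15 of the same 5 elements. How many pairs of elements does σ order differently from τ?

10

Assign each item its position (1..5) in the first ordering, then rewrite the second ordering as that position sequence:
positions: 15→1, 9→2, 22→3, 14→4, 3→5
second ordering as positions: [5, 4, 3, 2, 1]
Discordant pairs = inversions in this position sequence.
5: 4, 3, 2, 1 → 4
4: 3, 2, 1 → 3
3: 2, 1 → 2
2: 1 → 1
1: 0
Total: 4 + 3 + 2 + 1 + 0 = 10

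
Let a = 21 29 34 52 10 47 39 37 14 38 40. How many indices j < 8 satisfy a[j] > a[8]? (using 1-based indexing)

The element at index 8 is 37.
Elements before it: 21, 29, 34, 52, 10, 47, 39
Those larger than 37: 52, 47, 39

3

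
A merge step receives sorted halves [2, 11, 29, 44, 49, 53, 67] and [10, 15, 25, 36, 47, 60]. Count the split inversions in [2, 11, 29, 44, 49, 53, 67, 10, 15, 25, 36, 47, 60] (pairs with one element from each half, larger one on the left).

Take each right-half value and tally the left-half values above it:
r = 10: 11, 29, 44, 49, 53, 67 → 6
r = 15: 29, 44, 49, 53, 67 → 5
r = 25: 29, 44, 49, 53, 67 → 5
r = 36: 44, 49, 53, 67 → 4
r = 47: 49, 53, 67 → 3
r = 60: 67 → 1
Cross-inversions: 6 + 5 + 5 + 4 + 3 + 1 = 24

24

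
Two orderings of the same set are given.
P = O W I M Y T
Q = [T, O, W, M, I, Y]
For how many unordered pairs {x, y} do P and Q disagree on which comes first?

6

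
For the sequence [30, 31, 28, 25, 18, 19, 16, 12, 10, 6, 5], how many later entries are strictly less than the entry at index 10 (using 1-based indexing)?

The element at index 10 is 6.
Elements after it: 5
Those smaller than 6: 5

1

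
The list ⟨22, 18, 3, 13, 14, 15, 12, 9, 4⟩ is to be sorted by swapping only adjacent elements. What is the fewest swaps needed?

27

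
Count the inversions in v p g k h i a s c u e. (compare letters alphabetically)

Sweep left to right; for each value list the smaller values that follow it:
v → p, g, k, h, i, a, s, c, u, e → 10
p → g, k, h, i, a, c, e → 7
g → a, c, e → 3
k → h, i, a, c, e → 5
h → a, c, e → 3
i → a, c, e → 3
a → none → 0
s → c, e → 2
c → none → 0
u → e → 1
e → none → 0
Sum: 10 + 7 + 3 + 5 + 3 + 3 + 0 + 2 + 0 + 1 + 0 = 34

There are 34 inversions.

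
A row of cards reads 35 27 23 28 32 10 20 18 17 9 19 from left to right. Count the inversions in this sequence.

Element-by-element contributions:
35: 10
27: 7
23: 6
28: 6
32: 6
10: 1
20: 4
18: 2
17: 1
9: 0
19: 0
Sum: 10 + 7 + 6 + 6 + 6 + 1 + 4 + 2 + 1 + 0 + 0 = 43

Out-of-order pairs: 43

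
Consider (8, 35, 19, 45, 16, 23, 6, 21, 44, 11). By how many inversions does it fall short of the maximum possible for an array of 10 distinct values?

22 inversions short

Maximum inversions for 10 distinct elements is C(10, 2) = 10·9/2 = 45.
Current inversions — for each element, count later smaller elements:
8: 1
35: 6
19: 3
45: 6
16: 2
23: 3
6: 0
21: 1
44: 1
11: 0
Current total: 1 + 6 + 3 + 6 + 2 + 3 + 0 + 1 + 1 + 0 = 23
Shortfall: 45 − 23 = 22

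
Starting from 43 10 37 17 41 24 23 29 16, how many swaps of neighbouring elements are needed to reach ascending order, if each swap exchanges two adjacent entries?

22 adjacent swaps

Each adjacent swap fixes exactly one inversion, so the minimum swap count equals the number of inversions.
Count inversions — for each element, later elements that are smaller:
43: 10, 37, 17, 41, 24, 23, 29, 16 → 8
10: none → 0
37: 17, 24, 23, 29, 16 → 5
17: 16 → 1
41: 24, 23, 29, 16 → 4
24: 23, 16 → 2
23: 16 → 1
29: 16 → 1
16: none → 0
Total inversions: 8 + 0 + 5 + 1 + 4 + 2 + 1 + 1 + 0 = 22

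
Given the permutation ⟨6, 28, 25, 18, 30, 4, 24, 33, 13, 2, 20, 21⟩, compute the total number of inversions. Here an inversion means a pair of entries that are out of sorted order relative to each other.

36

Count, for each position, how many later elements it exceeds:
6: 2
28: 8
25: 7
18: 3
30: 6
4: 1
24: 4
33: 4
13: 1
2: 0
20: 0
21: 0
Sum: 2 + 8 + 7 + 3 + 6 + 1 + 4 + 4 + 1 + 0 + 0 + 0 = 36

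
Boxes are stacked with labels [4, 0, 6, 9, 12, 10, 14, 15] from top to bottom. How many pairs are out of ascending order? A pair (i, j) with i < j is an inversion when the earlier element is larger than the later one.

There are 2 inversions.

Sweep left to right; for each value list the smaller values that follow it:
4: 1
0: 0
6: 0
9: 0
12: 1
10: 0
14: 0
15: 0
Sum: 1 + 0 + 0 + 0 + 1 + 0 + 0 + 0 = 2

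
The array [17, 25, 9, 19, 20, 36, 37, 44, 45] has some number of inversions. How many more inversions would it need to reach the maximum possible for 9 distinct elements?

32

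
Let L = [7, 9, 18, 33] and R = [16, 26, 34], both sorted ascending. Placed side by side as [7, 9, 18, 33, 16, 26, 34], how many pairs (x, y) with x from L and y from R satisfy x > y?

For each element r of the right run, count left-run elements greater than r:
r = 16: 18, 33 → 2
r = 26: 33 → 1
r = 34: none → 0
Cross-inversions: 2 + 1 + 0 = 3

Cross-inversions: 3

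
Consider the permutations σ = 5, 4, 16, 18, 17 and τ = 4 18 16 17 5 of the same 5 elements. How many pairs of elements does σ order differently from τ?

There are 5 discordant pairs.

Assign each item its position (1..5) in the first ordering, then rewrite the second ordering as that position sequence:
positions: 5→1, 4→2, 16→3, 18→4, 17→5
second ordering as positions: [2, 4, 3, 5, 1]
Discordant pairs = inversions in this position sequence.
2: 1 → 1
4: 3, 1 → 2
3: 1 → 1
5: 1 → 1
1: 0
Total: 1 + 2 + 1 + 1 + 0 = 5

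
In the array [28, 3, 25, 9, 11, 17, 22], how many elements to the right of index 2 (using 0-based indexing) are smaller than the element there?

4

The element at index 2 is 25.
Elements after it: 9, 11, 17, 22
Those smaller than 25: 9, 11, 17, 22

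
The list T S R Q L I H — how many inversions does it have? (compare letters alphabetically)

For each element, count later entries that are smaller:
T → S, R, Q, L, I, H → 6
S → R, Q, L, I, H → 5
R → Q, L, I, H → 4
Q → L, I, H → 3
L → I, H → 2
I → H → 1
H → none → 0
Sum: 6 + 5 + 4 + 3 + 2 + 1 + 0 = 21

21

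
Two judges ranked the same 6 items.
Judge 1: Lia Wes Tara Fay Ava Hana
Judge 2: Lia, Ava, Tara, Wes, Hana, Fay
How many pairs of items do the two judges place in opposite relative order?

5

Assign each item its position (1..6) in the first ordering, then rewrite the second ordering as that position sequence:
positions: Lia→1, Wes→2, Tara→3, Fay→4, Ava→5, Hana→6
second ordering as positions: [1, 5, 3, 2, 6, 4]
Discordant pairs = inversions in this position sequence.
1: 0
5: 3, 2, 4 → 3
3: 2 → 1
2: 0
6: 4 → 1
4: 0
Total: 0 + 3 + 1 + 0 + 1 + 0 = 5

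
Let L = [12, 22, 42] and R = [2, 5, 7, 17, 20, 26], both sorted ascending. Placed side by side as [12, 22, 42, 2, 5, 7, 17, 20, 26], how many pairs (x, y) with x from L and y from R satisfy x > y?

Count, for every r in R, how many entries of L exceed r:
r = 2: 12, 22, 42 → 3
r = 5: 12, 22, 42 → 3
r = 7: 12, 22, 42 → 3
r = 17: 22, 42 → 2
r = 20: 22, 42 → 2
r = 26: 42 → 1
Cross-inversions: 3 + 3 + 3 + 2 + 2 + 1 = 14

14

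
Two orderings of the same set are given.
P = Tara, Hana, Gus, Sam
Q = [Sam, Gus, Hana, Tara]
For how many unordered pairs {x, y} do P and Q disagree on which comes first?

6

Assign each item its position (1..4) in the first ordering, then rewrite the second ordering as that position sequence:
positions: Tara→1, Hana→2, Gus→3, Sam→4
second ordering as positions: [4, 3, 2, 1]
Discordant pairs = inversions in this position sequence.
4: 3, 2, 1 → 3
3: 2, 1 → 2
2: 1 → 1
1: 0
Total: 3 + 2 + 1 + 0 = 6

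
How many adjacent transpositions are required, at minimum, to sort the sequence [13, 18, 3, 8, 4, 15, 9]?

Each adjacent swap fixes exactly one inversion, so the minimum swap count equals the number of inversions.
Count inversions — for each element, later elements that are smaller:
13: 3, 8, 4, 9 → 4
18: 3, 8, 4, 15, 9 → 5
3: none → 0
8: 4 → 1
4: none → 0
15: 9 → 1
9: none → 0
Total inversions: 4 + 5 + 0 + 1 + 0 + 1 + 0 = 11

11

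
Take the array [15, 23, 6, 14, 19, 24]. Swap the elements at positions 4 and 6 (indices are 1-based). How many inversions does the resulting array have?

Positions 4 and 6 hold 14 and 24; after swapping, the array is [15, 23, 6, 24, 19, 14].
Element-by-element contributions:
15: 2
23: 3
6: 0
24: 2
19: 1
14: 0
Sum: 2 + 3 + 0 + 2 + 1 + 0 = 8

8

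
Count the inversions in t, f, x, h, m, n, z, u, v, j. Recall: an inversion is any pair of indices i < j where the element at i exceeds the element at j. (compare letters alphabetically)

Element-by-element contributions:
t → f, h, m, n, j → 5
f → none → 0
x → h, m, n, u, v, j → 6
h → none → 0
m → j → 1
n → j → 1
z → u, v, j → 3
u → j → 1
v → j → 1
j → none → 0
Sum: 5 + 0 + 6 + 0 + 1 + 1 + 3 + 1 + 1 + 0 = 18

18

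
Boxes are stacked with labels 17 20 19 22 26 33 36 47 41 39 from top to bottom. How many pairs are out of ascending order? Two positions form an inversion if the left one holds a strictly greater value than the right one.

Element-by-element contributions:
17: 0
20: 1
19: 0
22: 0
26: 0
33: 0
36: 0
47: 2
41: 1
39: 0
Sum: 0 + 1 + 0 + 0 + 0 + 0 + 0 + 2 + 1 + 0 = 4

4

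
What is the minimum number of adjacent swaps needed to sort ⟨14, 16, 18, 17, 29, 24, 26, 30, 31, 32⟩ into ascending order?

3 swaps

The minimum number of adjacent swaps to sort an array equals its inversion count, since every such swap removes exactly one inversion.
Count inversions — for each element, later elements that are smaller:
14: none → 0
16: none → 0
18: 17 → 1
17: none → 0
29: 24, 26 → 2
24: none → 0
26: none → 0
30: none → 0
31: none → 0
32: none → 0
Total inversions: 0 + 0 + 1 + 0 + 2 + 0 + 0 + 0 + 0 + 0 = 3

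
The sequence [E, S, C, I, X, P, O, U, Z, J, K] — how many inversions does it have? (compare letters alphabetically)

21 inversions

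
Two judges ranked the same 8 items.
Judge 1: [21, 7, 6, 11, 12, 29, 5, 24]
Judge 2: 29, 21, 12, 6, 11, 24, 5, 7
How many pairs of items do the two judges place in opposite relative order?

Assign each item its position (1..8) in the first ordering, then rewrite the second ordering as that position sequence:
positions: 21→1, 7→2, 6→3, 11→4, 12→5, 29→6, 5→7, 24→8
second ordering as positions: [6, 1, 5, 3, 4, 8, 7, 2]
Discordant pairs = inversions in this position sequence.
6: 1, 5, 3, 4, 2 → 5
1: 0
5: 3, 4, 2 → 3
3: 2 → 1
4: 2 → 1
8: 7, 2 → 2
7: 2 → 1
2: 0
Total: 5 + 0 + 3 + 1 + 1 + 2 + 1 + 0 = 13

There are 13 discordant pairs.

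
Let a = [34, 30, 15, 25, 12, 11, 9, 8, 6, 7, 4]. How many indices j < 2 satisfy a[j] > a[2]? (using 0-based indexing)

The element at index 2 is 15.
Elements before it: 34, 30
Those larger than 15: 34, 30

2 such elements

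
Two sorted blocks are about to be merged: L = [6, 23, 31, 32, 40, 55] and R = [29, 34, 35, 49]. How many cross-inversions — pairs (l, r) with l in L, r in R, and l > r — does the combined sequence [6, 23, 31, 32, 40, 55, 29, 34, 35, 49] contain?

For each element r of the right run, count left-run elements greater than r:
r = 29: 31, 32, 40, 55 → 4
r = 34: 40, 55 → 2
r = 35: 40, 55 → 2
r = 49: 55 → 1
Cross-inversions: 4 + 2 + 2 + 1 = 9

9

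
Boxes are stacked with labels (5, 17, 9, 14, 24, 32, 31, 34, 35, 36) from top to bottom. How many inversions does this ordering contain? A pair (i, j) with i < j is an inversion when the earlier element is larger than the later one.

There are 3 out-of-order pairs.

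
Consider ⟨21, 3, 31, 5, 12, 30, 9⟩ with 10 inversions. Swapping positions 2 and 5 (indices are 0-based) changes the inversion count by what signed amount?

Positions 2 and 5 hold 31 and 30; after swapping, the array is [21, 3, 30, 5, 12, 31, 9].
Sweep left to right; for each value list the smaller values that follow it:
21 → 3, 5, 12, 9 → 4
3 → none → 0
30 → 5, 12, 9 → 3
5 → none → 0
12 → 9 → 1
31 → 9 → 1
9 → none → 0
Sum: 4 + 0 + 3 + 0 + 1 + 1 + 0 = 9
Change: 9 − 10 = -1

-1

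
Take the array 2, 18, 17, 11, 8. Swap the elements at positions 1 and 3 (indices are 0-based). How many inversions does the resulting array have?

3 inversions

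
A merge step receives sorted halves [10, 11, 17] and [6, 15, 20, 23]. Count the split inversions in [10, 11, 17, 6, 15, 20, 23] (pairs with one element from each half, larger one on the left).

4 split inversions

For each element r of the right run, count left-run elements greater than r:
r = 6: 10, 11, 17 → 3
r = 15: 17 → 1
r = 20: none → 0
r = 23: none → 0
Cross-inversions: 3 + 1 + 0 + 0 = 4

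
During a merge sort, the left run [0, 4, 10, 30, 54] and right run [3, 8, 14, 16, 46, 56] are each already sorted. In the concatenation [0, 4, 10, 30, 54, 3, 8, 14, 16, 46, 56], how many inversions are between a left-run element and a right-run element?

12

Take each right-half value and tally the left-half values above it:
r = 3: 4, 10, 30, 54 → 4
r = 8: 10, 30, 54 → 3
r = 14: 30, 54 → 2
r = 16: 30, 54 → 2
r = 46: 54 → 1
r = 56: none → 0
Cross-inversions: 4 + 3 + 2 + 2 + 1 + 0 = 12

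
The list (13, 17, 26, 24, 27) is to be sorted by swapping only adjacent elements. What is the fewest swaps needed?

1

The minimum number of adjacent swaps to sort an array equals its inversion count, since every such swap removes exactly one inversion.
Count inversions — for each element, later elements that are smaller:
13: none → 0
17: none → 0
26: 24 → 1
24: none → 0
27: none → 0
Total inversions: 0 + 0 + 1 + 0 + 0 = 1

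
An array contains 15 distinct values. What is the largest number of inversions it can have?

A reversed (strictly descending) arrangement makes every pair an inversion, giving C(15, 2) inversions.
C(15, 2) = 15·14/2 = 105

105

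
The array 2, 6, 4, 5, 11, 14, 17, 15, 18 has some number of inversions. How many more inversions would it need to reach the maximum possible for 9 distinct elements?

33

Maximum inversions for 9 distinct elements is C(9, 2) = 9·8/2 = 36.
Current inversions — for each element, count later smaller elements:
2: 0
6: 2
4: 0
5: 0
11: 0
14: 0
17: 1
15: 0
18: 0
Current total: 0 + 2 + 0 + 0 + 0 + 0 + 1 + 0 + 0 = 3
Shortfall: 36 − 3 = 33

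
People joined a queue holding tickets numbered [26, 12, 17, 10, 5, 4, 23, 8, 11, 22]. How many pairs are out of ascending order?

Sweep left to right; for each value list the smaller values that follow it:
26: 9
12: 5
17: 5
10: 3
5: 1
4: 0
23: 3
8: 0
11: 0
22: 0
Sum: 9 + 5 + 5 + 3 + 1 + 0 + 3 + 0 + 0 + 0 = 26

26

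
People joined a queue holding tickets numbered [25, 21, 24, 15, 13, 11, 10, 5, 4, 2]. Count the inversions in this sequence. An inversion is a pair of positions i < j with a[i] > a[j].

For each element, count later entries that are smaller:
25: 9
21: 7
24: 7
15: 6
13: 5
11: 4
10: 3
5: 2
4: 1
2: 0
Sum: 9 + 7 + 7 + 6 + 5 + 4 + 3 + 2 + 1 + 0 = 44

44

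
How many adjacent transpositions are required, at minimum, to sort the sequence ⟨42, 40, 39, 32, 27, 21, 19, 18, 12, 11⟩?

45

The minimum number of adjacent swaps to sort an array equals its inversion count, since every such swap removes exactly one inversion.
Count inversions — for each element, later elements that are smaller:
42: 40, 39, 32, 27, 21, 19, 18, 12, 11 → 9
40: 39, 32, 27, 21, 19, 18, 12, 11 → 8
39: 32, 27, 21, 19, 18, 12, 11 → 7
32: 27, 21, 19, 18, 12, 11 → 6
27: 21, 19, 18, 12, 11 → 5
21: 19, 18, 12, 11 → 4
19: 18, 12, 11 → 3
18: 12, 11 → 2
12: 11 → 1
11: none → 0
Total inversions: 9 + 8 + 7 + 6 + 5 + 4 + 3 + 2 + 1 + 0 = 45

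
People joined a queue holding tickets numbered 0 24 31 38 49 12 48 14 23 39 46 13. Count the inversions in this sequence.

28

Sweep left to right; for each value list the smaller values that follow it:
0: 0
24: 4
31: 4
38: 4
49: 7
12: 0
48: 5
14: 1
23: 1
39: 1
46: 1
13: 0
Sum: 0 + 4 + 4 + 4 + 7 + 0 + 5 + 1 + 1 + 1 + 1 + 0 = 28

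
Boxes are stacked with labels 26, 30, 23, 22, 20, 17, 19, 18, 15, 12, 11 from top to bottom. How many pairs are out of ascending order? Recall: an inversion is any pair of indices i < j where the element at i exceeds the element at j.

Count, for each position, how many later elements it exceeds:
26: 9
30: 9
23: 8
22: 7
20: 6
17: 3
19: 4
18: 3
15: 2
12: 1
11: 0
Sum: 9 + 9 + 8 + 7 + 6 + 3 + 4 + 3 + 2 + 1 + 0 = 52

52 inversions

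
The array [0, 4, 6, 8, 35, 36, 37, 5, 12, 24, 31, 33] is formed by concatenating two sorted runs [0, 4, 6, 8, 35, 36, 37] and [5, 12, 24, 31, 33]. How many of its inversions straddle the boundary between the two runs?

There are 17 split inversions.

Count, for every r in R, how many entries of L exceed r:
r = 5: 6, 8, 35, 36, 37 → 5
r = 12: 35, 36, 37 → 3
r = 24: 35, 36, 37 → 3
r = 31: 35, 36, 37 → 3
r = 33: 35, 36, 37 → 3
Cross-inversions: 5 + 3 + 3 + 3 + 3 = 17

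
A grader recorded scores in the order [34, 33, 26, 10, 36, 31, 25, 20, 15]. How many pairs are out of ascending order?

For each element, count later entries that are smaller:
34: 7
33: 6
26: 4
10: 0
36: 4
31: 3
25: 2
20: 1
15: 0
Sum: 7 + 6 + 4 + 0 + 4 + 3 + 2 + 1 + 0 = 27

Inversions: 27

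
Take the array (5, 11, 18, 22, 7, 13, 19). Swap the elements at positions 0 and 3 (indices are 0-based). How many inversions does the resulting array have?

Positions 0 and 3 hold 5 and 22; after swapping, the array is [22, 11, 18, 5, 7, 13, 19].
Element-by-element contributions:
22 → 11, 18, 5, 7, 13, 19 → 6
11 → 5, 7 → 2
18 → 5, 7, 13 → 3
5 → none → 0
7 → none → 0
13 → none → 0
19 → none → 0
Sum: 6 + 2 + 3 + 0 + 0 + 0 + 0 = 11

11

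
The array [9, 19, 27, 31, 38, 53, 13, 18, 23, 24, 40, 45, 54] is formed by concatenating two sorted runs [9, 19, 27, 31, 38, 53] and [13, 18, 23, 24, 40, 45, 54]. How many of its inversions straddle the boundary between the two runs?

Take each right-half value and tally the left-half values above it:
r = 13: 19, 27, 31, 38, 53 → 5
r = 18: 19, 27, 31, 38, 53 → 5
r = 23: 27, 31, 38, 53 → 4
r = 24: 27, 31, 38, 53 → 4
r = 40: 53 → 1
r = 45: 53 → 1
r = 54: none → 0
Cross-inversions: 5 + 5 + 4 + 4 + 1 + 1 + 0 = 20

Split inversions: 20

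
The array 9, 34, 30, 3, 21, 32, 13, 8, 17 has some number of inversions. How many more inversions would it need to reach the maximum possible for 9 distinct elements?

Maximum inversions for 9 distinct elements is C(9, 2) = 9·8/2 = 36.
Current inversions — for each element, count later smaller elements:
9: 2
34: 7
30: 5
3: 0
21: 3
32: 3
13: 1
8: 0
17: 0
Current total: 2 + 7 + 5 + 0 + 3 + 3 + 1 + 0 + 0 = 21
Shortfall: 36 − 21 = 15

15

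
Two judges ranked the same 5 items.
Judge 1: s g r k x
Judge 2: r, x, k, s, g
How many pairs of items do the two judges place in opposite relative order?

Assign each item its position (1..5) in the first ordering, then rewrite the second ordering as that position sequence:
positions: s→1, g→2, r→3, k→4, x→5
second ordering as positions: [3, 5, 4, 1, 2]
Discordant pairs = inversions in this position sequence.
3: 1, 2 → 2
5: 4, 1, 2 → 3
4: 1, 2 → 2
1: 0
2: 0
Total: 2 + 3 + 2 + 0 + 0 = 7

Discordant pairs: 7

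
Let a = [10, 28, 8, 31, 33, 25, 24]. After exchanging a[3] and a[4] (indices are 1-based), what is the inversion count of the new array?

10

Positions 3 and 4 hold 8 and 31; after swapping, the array is [10, 28, 31, 8, 33, 25, 24].
Sweep left to right; for each value list the smaller values that follow it:
10 → 8 → 1
28 → 8, 25, 24 → 3
31 → 8, 25, 24 → 3
8 → none → 0
33 → 25, 24 → 2
25 → 24 → 1
24 → none → 0
Sum: 1 + 3 + 3 + 0 + 2 + 1 + 0 = 10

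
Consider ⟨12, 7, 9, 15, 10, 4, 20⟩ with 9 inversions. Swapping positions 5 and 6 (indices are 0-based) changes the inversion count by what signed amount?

+1

Positions 5 and 6 hold 4 and 20; after swapping, the array is [12, 7, 9, 15, 10, 20, 4].
Count, for each position, how many later elements it exceeds:
12 → 7, 9, 10, 4 → 4
7 → 4 → 1
9 → 4 → 1
15 → 10, 4 → 2
10 → 4 → 1
20 → 4 → 1
4 → none → 0
Sum: 4 + 1 + 1 + 2 + 1 + 1 + 0 = 10
Change: 10 − 9 = +1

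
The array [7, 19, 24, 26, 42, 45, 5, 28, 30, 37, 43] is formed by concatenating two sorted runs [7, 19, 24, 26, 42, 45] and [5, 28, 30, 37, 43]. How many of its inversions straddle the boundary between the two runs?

Count, for every r in R, how many entries of L exceed r:
r = 5: 7, 19, 24, 26, 42, 45 → 6
r = 28: 42, 45 → 2
r = 30: 42, 45 → 2
r = 37: 42, 45 → 2
r = 43: 45 → 1
Cross-inversions: 6 + 2 + 2 + 2 + 1 = 13

13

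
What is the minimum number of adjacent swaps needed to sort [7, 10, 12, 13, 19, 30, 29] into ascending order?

Each adjacent swap fixes exactly one inversion, so the minimum swap count equals the number of inversions.
Count inversions — for each element, later elements that are smaller:
7: none → 0
10: none → 0
12: none → 0
13: none → 0
19: none → 0
30: 29 → 1
29: none → 0
Total inversions: 0 + 0 + 0 + 0 + 0 + 1 + 0 = 1

There is 1 swap.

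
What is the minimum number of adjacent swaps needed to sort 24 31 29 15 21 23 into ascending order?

Each adjacent swap fixes exactly one inversion, so the minimum swap count equals the number of inversions.
Count inversions — for each element, later elements that are smaller:
24: 15, 21, 23 → 3
31: 29, 15, 21, 23 → 4
29: 15, 21, 23 → 3
15: none → 0
21: none → 0
23: none → 0
Total inversions: 3 + 4 + 3 + 0 + 0 + 0 = 10

10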